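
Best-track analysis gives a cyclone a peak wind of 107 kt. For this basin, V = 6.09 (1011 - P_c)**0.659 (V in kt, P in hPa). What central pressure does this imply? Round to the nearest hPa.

ΔP = (V / 6.09)^(1/0.659) = (107/6.09)^1.517.
107/6.09 = 17.570; 17.570^1.517 ≈ 77.42 hPa.
P_c = 1011 − 77.42 = 933.58 ≈ 934 hPa.

934 hPa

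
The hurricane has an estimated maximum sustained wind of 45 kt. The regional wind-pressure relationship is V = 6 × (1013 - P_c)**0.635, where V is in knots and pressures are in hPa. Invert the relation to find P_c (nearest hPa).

989 hPa

ΔP = (V / 6)^(1/0.635) = (45/6)^1.575.
45/6 = 7.500; 7.500^1.575 ≈ 23.88 hPa.
P_c = 1013 − 23.88 = 989.12 ≈ 989 hPa.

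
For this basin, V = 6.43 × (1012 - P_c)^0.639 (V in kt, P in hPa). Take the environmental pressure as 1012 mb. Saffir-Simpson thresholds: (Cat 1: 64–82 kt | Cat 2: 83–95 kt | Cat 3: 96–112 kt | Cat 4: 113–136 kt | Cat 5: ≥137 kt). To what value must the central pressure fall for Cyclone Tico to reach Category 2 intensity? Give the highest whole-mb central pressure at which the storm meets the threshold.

Category 2 begins at V = 83 kt.
Required ΔP = (83/6.43)^(1/0.639) = 12.908^1.565 ≈ 54.76 mb.
P_c ≤ 1012 − 54.76 = 957.24, so the highest integer P_c is 957 mb.

957 mb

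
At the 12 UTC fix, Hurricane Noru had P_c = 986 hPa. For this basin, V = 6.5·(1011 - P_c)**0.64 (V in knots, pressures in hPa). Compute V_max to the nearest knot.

ΔP = 1011 − 986 = 25 hPa.
25^0.64 ≈ 7.847.
V ≈ 6.5 × 7.847 ≈ 51.0 kt.

51 kt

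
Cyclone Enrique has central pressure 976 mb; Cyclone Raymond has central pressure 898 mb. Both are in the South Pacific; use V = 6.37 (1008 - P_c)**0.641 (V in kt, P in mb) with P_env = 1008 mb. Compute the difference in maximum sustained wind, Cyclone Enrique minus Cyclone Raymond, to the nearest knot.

Cyclone Enrique: ΔP = 32; V ≈ 6.37 × 32^0.641 ≈ 58.74 kt.
Cyclone Raymond: ΔP = 110; V ≈ 6.37 × 110^0.641 ≈ 129.62 kt.
Difference ≈ 58.74 − 129.62 = -70.88 → -71 kt.

-71 kt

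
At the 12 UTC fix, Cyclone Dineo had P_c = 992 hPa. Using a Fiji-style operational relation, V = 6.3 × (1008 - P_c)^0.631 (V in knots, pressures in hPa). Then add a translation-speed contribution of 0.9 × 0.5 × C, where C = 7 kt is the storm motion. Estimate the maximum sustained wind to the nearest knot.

ΔP = 1008 − 992 = 16 hPa.
16^0.631 ≈ 5.752.
V ≈ 6.3 × 5.752 ≈ 36.2 kt.
Translation term: 0.9 × 0.5 × 7 = 3.15 kt.
Corrected V ≈ 39.35 kt → 39 kt.

39 kt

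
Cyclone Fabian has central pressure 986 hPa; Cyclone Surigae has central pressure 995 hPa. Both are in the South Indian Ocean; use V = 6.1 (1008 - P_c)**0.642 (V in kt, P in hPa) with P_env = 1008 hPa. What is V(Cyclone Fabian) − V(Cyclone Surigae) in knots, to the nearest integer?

Cyclone Fabian: ΔP = 22; V ≈ 6.1 × 22^0.642 ≈ 44.38 kt.
Cyclone Surigae: ΔP = 13; V ≈ 6.1 × 13^0.642 ≈ 31.66 kt.
Difference ≈ 44.38 − 31.66 = 12.72 → 13 kt.

13 kt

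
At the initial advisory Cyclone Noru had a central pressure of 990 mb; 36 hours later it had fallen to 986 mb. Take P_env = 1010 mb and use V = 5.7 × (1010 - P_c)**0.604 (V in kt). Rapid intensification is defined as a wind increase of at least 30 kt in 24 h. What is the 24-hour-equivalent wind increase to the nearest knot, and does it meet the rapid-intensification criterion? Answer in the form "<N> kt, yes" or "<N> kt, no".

V₁: ΔP = 20, V ≈ 5.7 × 20^0.604 ≈ 34.81 kt.
V₂: ΔP = 24, V ≈ 5.7 × 24^0.604 ≈ 38.86 kt.
ΔV over 36 h = 4.05 kt → 24 h equivalent = 4.05 × 24/36 ≈ 2.70 kt.
3 kt < 30 kt ⇒ not rapid intensification.

3 kt, no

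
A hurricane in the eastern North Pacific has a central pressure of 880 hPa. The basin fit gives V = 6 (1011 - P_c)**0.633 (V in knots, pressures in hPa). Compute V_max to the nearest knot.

ΔP = 1011 − 880 = 131 hPa.
131^0.633 ≈ 21.889.
V ≈ 6 × 21.889 ≈ 131.3 kt.

131 kt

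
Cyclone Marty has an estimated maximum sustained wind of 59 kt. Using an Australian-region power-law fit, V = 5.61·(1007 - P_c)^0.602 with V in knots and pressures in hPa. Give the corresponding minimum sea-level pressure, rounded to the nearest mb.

ΔP = (V / 5.61)^(1/0.602) = (59/5.61)^1.661.
59/5.61 = 10.517; 10.517^1.661 ≈ 49.83 mb.
P_c = 1007 − 49.83 = 957.17 ≈ 957 mb.

957 mb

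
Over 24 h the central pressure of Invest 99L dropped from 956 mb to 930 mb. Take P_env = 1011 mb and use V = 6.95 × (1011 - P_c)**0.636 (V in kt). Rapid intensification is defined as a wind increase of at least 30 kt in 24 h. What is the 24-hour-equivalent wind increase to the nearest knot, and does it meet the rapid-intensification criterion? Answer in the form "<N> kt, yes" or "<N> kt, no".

V₁: ΔP = 55, V ≈ 6.95 × 55^0.636 ≈ 88.89 kt.
V₂: ΔP = 81, V ≈ 6.95 × 81^0.636 ≈ 113.71 kt.
ΔV over 24 h = 24.82 kt → 24 h equivalent = 24.82 × 24/24 ≈ 24.82 kt.
25 kt < 30 kt ⇒ not rapid intensification.

25 kt, no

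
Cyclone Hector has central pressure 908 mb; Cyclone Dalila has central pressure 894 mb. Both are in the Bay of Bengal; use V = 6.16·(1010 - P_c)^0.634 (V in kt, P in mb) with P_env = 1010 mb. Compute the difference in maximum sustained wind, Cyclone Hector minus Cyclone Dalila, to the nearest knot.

-10 kt

Cyclone Hector: ΔP = 102; V ≈ 6.16 × 102^0.634 ≈ 115.62 kt.
Cyclone Dalila: ΔP = 116; V ≈ 6.16 × 116^0.634 ≈ 125.44 kt.
Difference ≈ 115.62 − 125.44 = -9.82 → -10 kt.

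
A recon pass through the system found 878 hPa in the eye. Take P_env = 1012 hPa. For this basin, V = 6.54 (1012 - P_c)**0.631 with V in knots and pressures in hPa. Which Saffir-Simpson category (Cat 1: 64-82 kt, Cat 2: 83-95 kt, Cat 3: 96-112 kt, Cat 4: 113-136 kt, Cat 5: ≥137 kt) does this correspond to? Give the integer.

5

ΔP = 1012 − 878 = 134 hPa.
V ≈ 6.54 × 134^0.631 = 6.54 × 21.99 ≈ 144 kt.
144 kt falls in the Category 5 band.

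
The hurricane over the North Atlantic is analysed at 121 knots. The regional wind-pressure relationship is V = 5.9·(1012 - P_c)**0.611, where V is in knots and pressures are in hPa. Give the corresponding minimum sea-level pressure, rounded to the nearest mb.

ΔP = (V / 5.9)^(1/0.611) = (121/5.9)^1.637.
121/5.9 = 20.508; 20.508^1.637 ≈ 140.34 mb.
P_c = 1012 − 140.34 = 871.66 ≈ 872 mb.

872 mb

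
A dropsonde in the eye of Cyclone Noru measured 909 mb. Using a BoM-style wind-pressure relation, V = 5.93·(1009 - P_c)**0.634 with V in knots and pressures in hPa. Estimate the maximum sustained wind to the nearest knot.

ΔP = 1009 − 909 = 100 mb.
100^0.634 ≈ 18.535.
V ≈ 5.93 × 18.535 ≈ 109.9 kt.

110 kt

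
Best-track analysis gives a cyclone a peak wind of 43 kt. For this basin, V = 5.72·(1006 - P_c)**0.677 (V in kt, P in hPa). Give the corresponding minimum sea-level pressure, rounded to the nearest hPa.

986 hPa

ΔP = (V / 5.72)^(1/0.677) = (43/5.72)^1.477.
43/5.72 = 7.517; 7.517^1.477 ≈ 19.68 hPa.
P_c = 1006 − 19.68 = 986.32 ≈ 986 hPa.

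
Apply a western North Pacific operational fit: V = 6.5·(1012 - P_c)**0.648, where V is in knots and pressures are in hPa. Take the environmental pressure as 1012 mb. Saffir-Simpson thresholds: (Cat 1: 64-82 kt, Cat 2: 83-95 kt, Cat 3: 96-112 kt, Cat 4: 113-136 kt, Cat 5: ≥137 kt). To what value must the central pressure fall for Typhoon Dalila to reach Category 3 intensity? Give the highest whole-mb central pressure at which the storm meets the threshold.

948 mb

Category 3 begins at V = 96 kt.
Required ΔP = (96/6.5)^(1/0.648) = 14.769^1.543 ≈ 63.76 mb.
P_c ≤ 1012 − 63.76 = 948.24, so the highest integer P_c is 948 mb.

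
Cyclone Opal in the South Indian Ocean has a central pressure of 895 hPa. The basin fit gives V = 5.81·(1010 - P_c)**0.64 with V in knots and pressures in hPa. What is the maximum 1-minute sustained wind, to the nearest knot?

ΔP = 1010 − 895 = 115 hPa.
115^0.64 ≈ 20.838.
V ≈ 5.81 × 20.838 ≈ 121.1 kt.

121 kt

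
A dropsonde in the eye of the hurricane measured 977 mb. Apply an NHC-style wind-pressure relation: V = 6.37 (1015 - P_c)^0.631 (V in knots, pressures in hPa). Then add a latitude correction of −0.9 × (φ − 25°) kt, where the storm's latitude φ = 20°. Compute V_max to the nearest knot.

68 kt

ΔP = 1015 − 977 = 38 mb.
38^0.631 ≈ 9.928.
V ≈ 6.37 × 9.928 ≈ 63.2 kt.
Latitude correction: −0.9 × (20 − 25) = 4.5 kt.
Corrected V ≈ 67.7 kt → 68 kt.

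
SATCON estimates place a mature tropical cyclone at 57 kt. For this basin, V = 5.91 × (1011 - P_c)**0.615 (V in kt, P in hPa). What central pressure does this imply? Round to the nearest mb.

971 mb

ΔP = (V / 5.91)^(1/0.615) = (57/5.91)^1.626.
57/5.91 = 9.645; 9.645^1.626 ≈ 39.85 mb.
P_c = 1011 − 39.85 = 971.15 ≈ 971 mb.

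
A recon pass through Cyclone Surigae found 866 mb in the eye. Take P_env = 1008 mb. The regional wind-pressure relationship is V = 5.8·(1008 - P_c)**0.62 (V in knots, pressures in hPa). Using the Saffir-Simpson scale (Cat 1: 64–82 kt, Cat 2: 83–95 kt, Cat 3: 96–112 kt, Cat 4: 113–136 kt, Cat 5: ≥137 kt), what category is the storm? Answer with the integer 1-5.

ΔP = 1008 − 866 = 142 mb.
V ≈ 5.8 × 142^0.62 = 5.8 × 21.60 ≈ 125 kt.
125 kt falls in the Category 4 band.

4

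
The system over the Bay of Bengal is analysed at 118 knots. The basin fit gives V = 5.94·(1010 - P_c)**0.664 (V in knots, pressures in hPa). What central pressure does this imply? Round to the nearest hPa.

920 hPa

ΔP = (V / 5.94)^(1/0.664) = (118/5.94)^1.506.
118/5.94 = 19.865; 19.865^1.506 ≈ 90.15 hPa.
P_c = 1010 − 90.15 = 919.85 ≈ 920 hPa.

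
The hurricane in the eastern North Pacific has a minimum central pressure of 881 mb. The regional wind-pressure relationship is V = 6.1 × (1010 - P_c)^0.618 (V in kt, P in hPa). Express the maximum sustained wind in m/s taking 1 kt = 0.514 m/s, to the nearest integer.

ΔP = 1010 − 881 = 129 mb.
V ≈ 6.1 × 129^0.618 = 6.1 × 20.153 ≈ 122.935 kt.
122.935 × 0.514 ≈ 63.19 m/s → 63 m/s.

63 m/s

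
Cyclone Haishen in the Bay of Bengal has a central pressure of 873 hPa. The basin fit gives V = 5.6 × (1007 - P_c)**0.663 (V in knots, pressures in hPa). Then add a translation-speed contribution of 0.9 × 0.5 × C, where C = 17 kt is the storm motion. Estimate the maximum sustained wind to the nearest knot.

152 kt

ΔP = 1007 − 873 = 134 hPa.
134^0.663 ≈ 25.720.
V ≈ 5.6 × 25.720 ≈ 144.0 kt.
Translation term: 0.9 × 0.5 × 17 = 7.65 kt.
Corrected V ≈ 151.65 kt → 152 kt.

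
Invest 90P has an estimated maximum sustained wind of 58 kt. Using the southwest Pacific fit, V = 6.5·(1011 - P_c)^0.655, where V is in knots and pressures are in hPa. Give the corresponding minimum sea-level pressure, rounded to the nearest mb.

ΔP = (V / 6.5)^(1/0.655) = (58/6.5)^1.527.
58/6.5 = 8.923; 8.923^1.527 ≈ 28.26 mb.
P_c = 1011 − 28.26 = 982.74 ≈ 983 mb.

983 mb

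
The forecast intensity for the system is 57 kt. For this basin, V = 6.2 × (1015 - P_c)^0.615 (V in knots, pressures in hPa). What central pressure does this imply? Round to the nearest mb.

ΔP = (V / 6.2)^(1/0.615) = (57/6.2)^1.626.
57/6.2 = 9.194; 9.194^1.626 ≈ 36.87 mb.
P_c = 1015 − 36.87 = 978.13 ≈ 978 mb.

978 mb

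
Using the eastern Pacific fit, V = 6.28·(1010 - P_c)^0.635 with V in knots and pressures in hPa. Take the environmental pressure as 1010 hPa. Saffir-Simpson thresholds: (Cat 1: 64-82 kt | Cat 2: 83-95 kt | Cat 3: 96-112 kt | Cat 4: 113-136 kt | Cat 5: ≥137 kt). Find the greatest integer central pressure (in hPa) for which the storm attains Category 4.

915 hPa

Category 4 begins at V = 113 kt.
Required ΔP = (113/6.28)^(1/0.635) = 17.994^1.575 ≈ 94.75 hPa.
P_c ≤ 1010 − 94.75 = 915.25, so the highest integer P_c is 915 hPa.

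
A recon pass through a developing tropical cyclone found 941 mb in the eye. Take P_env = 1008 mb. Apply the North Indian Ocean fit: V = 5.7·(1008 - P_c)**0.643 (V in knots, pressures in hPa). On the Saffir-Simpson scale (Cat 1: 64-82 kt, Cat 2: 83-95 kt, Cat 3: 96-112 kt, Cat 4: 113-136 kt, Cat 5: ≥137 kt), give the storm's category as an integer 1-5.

2

ΔP = 1008 − 941 = 67 mb.
V ≈ 5.7 × 67^0.643 = 5.7 × 14.93 ≈ 85 kt.
85 kt falls in the Category 2 band.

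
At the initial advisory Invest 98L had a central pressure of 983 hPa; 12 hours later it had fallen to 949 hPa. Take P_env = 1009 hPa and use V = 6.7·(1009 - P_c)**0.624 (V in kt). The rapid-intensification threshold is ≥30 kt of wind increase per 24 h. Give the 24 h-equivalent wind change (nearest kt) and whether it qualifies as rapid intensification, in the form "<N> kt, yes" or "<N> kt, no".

70 kt, yes

V₁: ΔP = 26, V ≈ 6.7 × 26^0.624 ≈ 51.17 kt.
V₂: ΔP = 60, V ≈ 6.7 × 60^0.624 ≈ 86.23 kt.
ΔV over 12 h = 35.06 kt → 24 h equivalent = 35.06 × 24/12 ≈ 70.12 kt.
70 kt ≥ 30 kt ⇒ rapid intensification.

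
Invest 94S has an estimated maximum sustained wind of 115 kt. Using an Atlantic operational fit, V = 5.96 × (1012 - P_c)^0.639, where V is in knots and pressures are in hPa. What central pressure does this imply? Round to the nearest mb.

909 mb

ΔP = (V / 5.96)^(1/0.639) = (115/5.96)^1.565.
115/5.96 = 19.295; 19.295^1.565 ≈ 102.72 mb.
P_c = 1012 − 102.72 = 909.28 ≈ 909 mb.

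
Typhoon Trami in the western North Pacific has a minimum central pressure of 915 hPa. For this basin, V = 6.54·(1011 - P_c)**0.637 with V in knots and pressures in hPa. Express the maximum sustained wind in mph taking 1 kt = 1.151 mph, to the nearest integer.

ΔP = 1011 − 915 = 96 hPa.
V ≈ 6.54 × 96^0.637 = 6.54 × 18.311 ≈ 119.752 kt.
119.752 × 1.151 ≈ 137.84 mph → 138 mph.

138 mph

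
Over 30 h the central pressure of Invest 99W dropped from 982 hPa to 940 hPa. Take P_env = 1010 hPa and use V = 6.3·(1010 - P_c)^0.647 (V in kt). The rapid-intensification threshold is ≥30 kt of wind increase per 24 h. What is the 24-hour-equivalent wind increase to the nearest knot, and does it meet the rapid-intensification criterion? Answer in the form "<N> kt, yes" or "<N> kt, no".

V₁: ΔP = 28, V ≈ 6.3 × 28^0.647 ≈ 54.41 kt.
V₂: ΔP = 70, V ≈ 6.3 × 70^0.647 ≈ 98.43 kt.
ΔV over 30 h = 44.02 kt → 24 h equivalent = 44.02 × 24/30 ≈ 35.22 kt.
35 kt ≥ 30 kt ⇒ rapid intensification.

35 kt, yes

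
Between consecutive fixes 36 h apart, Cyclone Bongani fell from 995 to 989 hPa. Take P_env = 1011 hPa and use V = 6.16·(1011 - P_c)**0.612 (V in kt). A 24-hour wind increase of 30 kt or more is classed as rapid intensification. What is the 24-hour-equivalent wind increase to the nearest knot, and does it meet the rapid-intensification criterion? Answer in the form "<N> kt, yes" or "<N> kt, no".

V₁: ΔP = 16, V ≈ 6.16 × 16^0.612 ≈ 33.61 kt.
V₂: ΔP = 22, V ≈ 6.16 × 22^0.612 ≈ 40.85 kt.
ΔV over 36 h = 7.24 kt → 24 h equivalent = 7.24 × 24/36 ≈ 4.83 kt.
5 kt < 30 kt ⇒ not rapid intensification.

5 kt, no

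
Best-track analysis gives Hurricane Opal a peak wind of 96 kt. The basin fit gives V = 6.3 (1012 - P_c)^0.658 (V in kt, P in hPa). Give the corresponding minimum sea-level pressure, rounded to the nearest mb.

ΔP = (V / 6.3)^(1/0.658) = (96/6.3)^1.520.
96/6.3 = 15.238; 15.238^1.520 ≈ 62.77 mb.
P_c = 1012 − 62.77 = 949.23 ≈ 949 mb.

949 mb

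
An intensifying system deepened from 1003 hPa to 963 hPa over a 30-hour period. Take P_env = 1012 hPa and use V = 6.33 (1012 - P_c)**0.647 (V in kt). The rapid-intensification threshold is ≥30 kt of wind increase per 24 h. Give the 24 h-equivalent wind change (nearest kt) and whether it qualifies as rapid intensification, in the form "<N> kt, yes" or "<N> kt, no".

42 kt, yes

V₁: ΔP = 9, V ≈ 6.33 × 9^0.647 ≈ 26.23 kt.
V₂: ΔP = 49, V ≈ 6.33 × 49^0.647 ≈ 78.52 kt.
ΔV over 30 h = 52.29 kt → 24 h equivalent = 52.29 × 24/30 ≈ 41.83 kt.
42 kt ≥ 30 kt ⇒ rapid intensification.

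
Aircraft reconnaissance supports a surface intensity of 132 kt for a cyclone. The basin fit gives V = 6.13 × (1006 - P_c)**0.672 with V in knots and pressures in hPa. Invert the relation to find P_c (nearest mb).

ΔP = (V / 6.13)^(1/0.672) = (132/6.13)^1.488.
132/6.13 = 21.533; 21.533^1.488 ≈ 96.34 mb.
P_c = 1006 − 96.34 = 909.66 ≈ 910 mb.

910 mb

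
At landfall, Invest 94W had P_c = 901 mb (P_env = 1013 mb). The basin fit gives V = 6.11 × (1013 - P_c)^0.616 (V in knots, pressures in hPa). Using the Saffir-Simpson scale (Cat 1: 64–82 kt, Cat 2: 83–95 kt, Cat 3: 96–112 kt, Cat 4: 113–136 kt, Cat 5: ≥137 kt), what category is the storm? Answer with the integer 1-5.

3

ΔP = 1013 − 901 = 112 mb.
V ≈ 6.11 × 112^0.616 = 6.11 × 18.29 ≈ 112 kt.
112 kt falls in the Category 3 band.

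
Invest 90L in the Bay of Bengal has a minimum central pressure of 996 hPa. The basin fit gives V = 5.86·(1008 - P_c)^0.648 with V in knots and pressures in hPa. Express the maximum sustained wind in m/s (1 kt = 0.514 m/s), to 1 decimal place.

15.1 m/s

ΔP = 1008 − 996 = 12 hPa.
V ≈ 5.86 × 12^0.648 = 5.86 × 5.004 ≈ 29.323 kt.
29.323 × 0.514 ≈ 15.07 m/s → 15.1 m/s.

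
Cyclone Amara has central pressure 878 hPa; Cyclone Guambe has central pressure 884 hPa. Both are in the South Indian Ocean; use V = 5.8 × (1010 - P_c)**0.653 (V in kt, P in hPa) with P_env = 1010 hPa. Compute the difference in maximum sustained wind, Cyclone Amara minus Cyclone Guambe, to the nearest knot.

4 kt

Cyclone Amara: ΔP = 132; V ≈ 5.8 × 132^0.653 ≈ 140.66 kt.
Cyclone Guambe: ΔP = 126; V ≈ 5.8 × 126^0.653 ≈ 136.45 kt.
Difference ≈ 140.66 − 136.45 = 4.21 → 4 kt.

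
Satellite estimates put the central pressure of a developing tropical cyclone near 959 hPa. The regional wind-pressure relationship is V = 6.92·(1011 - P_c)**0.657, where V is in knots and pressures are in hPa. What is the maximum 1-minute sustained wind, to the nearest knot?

ΔP = 1011 − 959 = 52 hPa.
52^0.657 ≈ 13.410.
V ≈ 6.92 × 13.410 ≈ 92.8 kt.

93 kt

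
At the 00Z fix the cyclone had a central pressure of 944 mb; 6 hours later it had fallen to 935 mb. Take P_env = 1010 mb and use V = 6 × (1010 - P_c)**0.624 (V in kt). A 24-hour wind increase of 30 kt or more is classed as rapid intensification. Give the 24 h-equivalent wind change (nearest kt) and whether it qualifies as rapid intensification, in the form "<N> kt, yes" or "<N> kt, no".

V₁: ΔP = 66, V ≈ 6 × 66^0.624 ≈ 81.95 kt.
V₂: ΔP = 75, V ≈ 6 × 75^0.624 ≈ 88.75 kt.
ΔV over 6 h = 6.80 kt → 24 h equivalent = 6.80 × 24/6 ≈ 27.20 kt.
27 kt < 30 kt ⇒ not rapid intensification.

27 kt, no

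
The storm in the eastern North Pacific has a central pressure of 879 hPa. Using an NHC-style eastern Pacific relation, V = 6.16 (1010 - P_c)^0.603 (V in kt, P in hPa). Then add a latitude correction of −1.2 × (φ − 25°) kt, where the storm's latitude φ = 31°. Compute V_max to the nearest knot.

109 kt

ΔP = 1010 − 879 = 131 hPa.
131^0.603 ≈ 18.911.
V ≈ 6.16 × 18.911 ≈ 116.5 kt.
Latitude correction: −1.2 × (31 − 25) = -7.2 kt.
Corrected V ≈ 109.3 kt → 109 kt.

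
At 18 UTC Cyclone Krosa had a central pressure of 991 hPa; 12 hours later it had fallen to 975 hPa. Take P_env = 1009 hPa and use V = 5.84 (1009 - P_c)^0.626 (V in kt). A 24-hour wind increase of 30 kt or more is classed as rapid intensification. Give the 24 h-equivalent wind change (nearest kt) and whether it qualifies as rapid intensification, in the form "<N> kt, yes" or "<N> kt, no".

V₁: ΔP = 18, V ≈ 5.84 × 18^0.626 ≈ 35.66 kt.
V₂: ΔP = 34, V ≈ 5.84 × 34^0.626 ≈ 53.10 kt.
ΔV over 12 h = 17.44 kt → 24 h equivalent = 17.44 × 24/12 ≈ 34.88 kt.
35 kt ≥ 30 kt ⇒ rapid intensification.

35 kt, yes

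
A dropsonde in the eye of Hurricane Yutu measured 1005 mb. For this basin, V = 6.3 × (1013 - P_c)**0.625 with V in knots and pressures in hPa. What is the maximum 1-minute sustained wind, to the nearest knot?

23 kt

ΔP = 1013 − 1005 = 8 mb.
8^0.625 ≈ 3.668.
V ≈ 6.3 × 3.668 ≈ 23.1 kt.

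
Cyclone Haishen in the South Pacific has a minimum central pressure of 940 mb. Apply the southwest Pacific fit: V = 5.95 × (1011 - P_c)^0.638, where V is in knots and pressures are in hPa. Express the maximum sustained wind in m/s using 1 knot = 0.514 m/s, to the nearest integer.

46 m/s

ΔP = 1011 − 940 = 71 mb.
V ≈ 5.95 × 71^0.638 = 5.95 × 15.174 ≈ 90.286 kt.
90.286 × 0.514 ≈ 46.41 m/s → 46 m/s.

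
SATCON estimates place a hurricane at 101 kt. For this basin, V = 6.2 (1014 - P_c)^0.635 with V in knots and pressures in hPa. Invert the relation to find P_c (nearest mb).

ΔP = (V / 6.2)^(1/0.635) = (101/6.2)^1.575.
101/6.2 = 16.290; 16.290^1.575 ≈ 81.01 mb.
P_c = 1014 − 81.01 = 932.99 ≈ 933 mb.

933 mb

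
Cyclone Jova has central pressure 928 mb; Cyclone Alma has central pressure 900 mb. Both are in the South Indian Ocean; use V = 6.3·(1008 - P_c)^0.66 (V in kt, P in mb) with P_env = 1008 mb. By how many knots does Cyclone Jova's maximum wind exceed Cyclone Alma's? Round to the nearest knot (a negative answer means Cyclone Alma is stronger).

Cyclone Jova: ΔP = 80; V ≈ 6.3 × 80^0.66 ≈ 113.60 kt.
Cyclone Alma: ΔP = 108; V ≈ 6.3 × 108^0.66 ≈ 138.48 kt.
Difference ≈ 113.60 − 138.48 = -24.88 → -25 kt.

-25 kt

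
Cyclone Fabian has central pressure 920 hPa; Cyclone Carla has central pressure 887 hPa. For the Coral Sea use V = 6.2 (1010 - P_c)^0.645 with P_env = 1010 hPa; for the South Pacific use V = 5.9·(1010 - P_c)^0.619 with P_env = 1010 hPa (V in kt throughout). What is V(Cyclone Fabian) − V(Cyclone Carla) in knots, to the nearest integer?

Cyclone Fabian: ΔP = 90; V ≈ 6.2 × 90^0.645 ≈ 112.95 kt.
Cyclone Carla: ΔP = 123; V ≈ 5.9 × 123^0.619 ≈ 116.01 kt.
Difference ≈ 112.95 − 116.01 = -3.06 → -3 kt.

-3 kt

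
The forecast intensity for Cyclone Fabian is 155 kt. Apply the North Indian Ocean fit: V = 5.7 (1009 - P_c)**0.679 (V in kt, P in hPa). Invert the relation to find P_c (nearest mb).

ΔP = (V / 5.7)^(1/0.679) = (155/5.7)^1.473.
155/5.7 = 27.193; 27.193^1.473 ≈ 129.60 mb.
P_c = 1009 − 129.60 = 879.40 ≈ 879 mb.

879 mb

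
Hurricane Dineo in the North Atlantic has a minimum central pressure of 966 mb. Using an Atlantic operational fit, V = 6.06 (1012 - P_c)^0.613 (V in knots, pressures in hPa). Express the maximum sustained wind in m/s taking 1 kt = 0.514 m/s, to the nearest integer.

33 m/s

ΔP = 1012 − 966 = 46 mb.
V ≈ 6.06 × 46^0.613 = 6.06 × 10.454 ≈ 63.349 kt.
63.349 × 0.514 ≈ 32.56 m/s → 33 m/s.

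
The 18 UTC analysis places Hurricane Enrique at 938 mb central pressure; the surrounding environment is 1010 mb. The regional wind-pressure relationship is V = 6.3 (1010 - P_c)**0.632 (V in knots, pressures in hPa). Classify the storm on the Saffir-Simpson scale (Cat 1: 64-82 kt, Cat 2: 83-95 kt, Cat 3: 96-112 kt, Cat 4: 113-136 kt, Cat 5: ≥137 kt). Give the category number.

ΔP = 1010 − 938 = 72 mb.
V ≈ 6.3 × 72^0.632 = 6.3 × 14.92 ≈ 94 kt.
94 kt falls in the Category 2 band.

2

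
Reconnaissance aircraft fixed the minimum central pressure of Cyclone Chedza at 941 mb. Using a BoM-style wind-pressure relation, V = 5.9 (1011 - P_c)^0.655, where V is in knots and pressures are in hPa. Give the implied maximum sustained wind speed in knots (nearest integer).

ΔP = 1011 − 941 = 70 mb.
70^0.655 ≈ 16.164.
V ≈ 5.9 × 16.164 ≈ 95.4 kt.

95 kt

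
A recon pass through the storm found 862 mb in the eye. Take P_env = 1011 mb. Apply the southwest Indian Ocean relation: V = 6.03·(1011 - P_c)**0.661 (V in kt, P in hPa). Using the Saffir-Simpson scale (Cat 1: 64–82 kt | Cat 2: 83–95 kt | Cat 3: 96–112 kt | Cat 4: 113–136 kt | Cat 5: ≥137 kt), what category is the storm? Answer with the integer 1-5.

5

ΔP = 1011 − 862 = 149 mb.
V ≈ 6.03 × 149^0.661 = 6.03 × 27.32 ≈ 165 kt.
165 kt falls in the Category 5 band.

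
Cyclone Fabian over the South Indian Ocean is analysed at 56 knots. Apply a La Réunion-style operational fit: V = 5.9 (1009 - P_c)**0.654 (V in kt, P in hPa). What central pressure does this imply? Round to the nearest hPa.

ΔP = (V / 5.9)^(1/0.654) = (56/5.9)^1.529.
56/5.9 = 9.492; 9.492^1.529 ≈ 31.22 hPa.
P_c = 1009 − 31.22 = 977.78 ≈ 978 hPa.

978 hPa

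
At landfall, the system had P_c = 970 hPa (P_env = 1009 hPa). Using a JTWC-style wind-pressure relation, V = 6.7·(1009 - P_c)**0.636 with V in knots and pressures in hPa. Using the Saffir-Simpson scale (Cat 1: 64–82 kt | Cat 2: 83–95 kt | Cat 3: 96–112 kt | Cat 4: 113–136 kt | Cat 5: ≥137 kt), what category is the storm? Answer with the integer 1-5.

1

ΔP = 1009 − 970 = 39 hPa.
V ≈ 6.7 × 39^0.636 = 6.7 × 10.28 ≈ 69 kt.
69 kt falls in the Category 1 band.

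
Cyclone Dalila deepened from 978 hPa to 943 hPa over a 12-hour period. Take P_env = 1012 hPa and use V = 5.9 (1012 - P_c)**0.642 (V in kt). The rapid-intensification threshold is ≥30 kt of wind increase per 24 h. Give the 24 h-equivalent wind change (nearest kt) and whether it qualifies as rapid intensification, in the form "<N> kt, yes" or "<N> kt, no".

65 kt, yes

V₁: ΔP = 34, V ≈ 5.9 × 34^0.642 ≈ 56.76 kt.
V₂: ΔP = 69, V ≈ 5.9 × 69^0.642 ≈ 89.41 kt.
ΔV over 12 h = 32.65 kt → 24 h equivalent = 32.65 × 24/12 ≈ 65.30 kt.
65 kt ≥ 30 kt ⇒ rapid intensification.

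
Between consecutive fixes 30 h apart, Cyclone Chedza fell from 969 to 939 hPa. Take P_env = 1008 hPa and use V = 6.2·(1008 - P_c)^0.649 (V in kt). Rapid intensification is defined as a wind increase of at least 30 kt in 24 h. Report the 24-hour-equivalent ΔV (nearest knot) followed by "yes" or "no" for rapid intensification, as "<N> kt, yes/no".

24 kt, no

V₁: ΔP = 39, V ≈ 6.2 × 39^0.649 ≈ 66.83 kt.
V₂: ΔP = 69, V ≈ 6.2 × 69^0.649 ≈ 96.78 kt.
ΔV over 30 h = 29.95 kt → 24 h equivalent = 29.95 × 24/30 ≈ 23.96 kt.
24 kt < 30 kt ⇒ not rapid intensification.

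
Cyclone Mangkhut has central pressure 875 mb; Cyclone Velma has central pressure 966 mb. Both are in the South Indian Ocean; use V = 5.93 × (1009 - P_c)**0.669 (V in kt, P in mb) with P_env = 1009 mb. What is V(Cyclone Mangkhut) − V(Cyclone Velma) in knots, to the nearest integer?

84 kt

Cyclone Mangkhut: ΔP = 134; V ≈ 5.93 × 134^0.669 ≈ 157.07 kt.
Cyclone Velma: ΔP = 43; V ≈ 5.93 × 43^0.669 ≈ 73.43 kt.
Difference ≈ 157.07 − 73.43 = 83.64 → 84 kt.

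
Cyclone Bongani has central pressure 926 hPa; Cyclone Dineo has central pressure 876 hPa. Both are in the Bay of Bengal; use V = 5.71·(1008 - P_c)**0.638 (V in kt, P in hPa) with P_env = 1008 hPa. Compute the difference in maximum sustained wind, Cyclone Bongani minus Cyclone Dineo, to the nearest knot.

-34 kt

Cyclone Bongani: ΔP = 82; V ≈ 5.71 × 82^0.638 ≈ 94.98 kt.
Cyclone Dineo: ΔP = 132; V ≈ 5.71 × 132^0.638 ≈ 128.70 kt.
Difference ≈ 94.98 − 128.70 = -33.72 → -34 kt.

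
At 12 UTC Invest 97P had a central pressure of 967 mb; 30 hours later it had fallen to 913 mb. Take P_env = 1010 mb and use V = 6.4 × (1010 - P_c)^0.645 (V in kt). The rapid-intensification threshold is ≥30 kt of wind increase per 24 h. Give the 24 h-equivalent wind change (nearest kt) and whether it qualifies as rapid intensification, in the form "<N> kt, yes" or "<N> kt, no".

V₁: ΔP = 43, V ≈ 6.4 × 43^0.645 ≈ 72.40 kt.
V₂: ΔP = 97, V ≈ 6.4 × 97^0.645 ≈ 122.36 kt.
ΔV over 30 h = 49.96 kt → 24 h equivalent = 49.96 × 24/30 ≈ 39.97 kt.
40 kt ≥ 30 kt ⇒ rapid intensification.

40 kt, yes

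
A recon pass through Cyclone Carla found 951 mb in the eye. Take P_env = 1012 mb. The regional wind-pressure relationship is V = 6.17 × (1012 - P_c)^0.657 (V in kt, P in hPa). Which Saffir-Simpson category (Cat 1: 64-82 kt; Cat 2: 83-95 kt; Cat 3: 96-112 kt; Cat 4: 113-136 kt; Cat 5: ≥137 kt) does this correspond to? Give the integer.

2

ΔP = 1012 − 951 = 61 mb.
V ≈ 6.17 × 61^0.657 = 6.17 × 14.89 ≈ 92 kt.
92 kt falls in the Category 2 band.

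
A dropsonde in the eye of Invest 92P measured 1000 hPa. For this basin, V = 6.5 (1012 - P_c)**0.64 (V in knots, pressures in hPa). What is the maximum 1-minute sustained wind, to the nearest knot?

32 kt

ΔP = 1012 − 1000 = 12 hPa.
12^0.64 ≈ 4.905.
V ≈ 6.5 × 4.905 ≈ 31.9 kt.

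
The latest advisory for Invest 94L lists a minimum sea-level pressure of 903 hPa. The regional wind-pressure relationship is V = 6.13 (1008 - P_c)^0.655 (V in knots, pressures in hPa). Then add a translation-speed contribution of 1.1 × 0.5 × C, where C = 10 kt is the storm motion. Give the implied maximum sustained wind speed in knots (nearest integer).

ΔP = 1008 − 903 = 105 hPa.
105^0.655 ≈ 21.080.
V ≈ 6.13 × 21.080 ≈ 129.2 kt.
Translation term: 1.1 × 0.5 × 10 = 5.5 kt.
Corrected V ≈ 134.7 kt → 135 kt.

135 kt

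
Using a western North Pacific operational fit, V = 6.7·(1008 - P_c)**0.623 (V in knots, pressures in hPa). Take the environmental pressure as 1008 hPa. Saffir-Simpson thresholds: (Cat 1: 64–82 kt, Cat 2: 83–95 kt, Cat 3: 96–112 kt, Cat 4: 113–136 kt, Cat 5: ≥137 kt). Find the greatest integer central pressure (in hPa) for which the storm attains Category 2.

Category 2 begins at V = 83 kt.
Required ΔP = (83/6.7)^(1/0.623) = 12.388^1.605 ≈ 56.81 hPa.
P_c ≤ 1008 − 56.81 = 951.19, so the highest integer P_c is 951 hPa.

951 hPa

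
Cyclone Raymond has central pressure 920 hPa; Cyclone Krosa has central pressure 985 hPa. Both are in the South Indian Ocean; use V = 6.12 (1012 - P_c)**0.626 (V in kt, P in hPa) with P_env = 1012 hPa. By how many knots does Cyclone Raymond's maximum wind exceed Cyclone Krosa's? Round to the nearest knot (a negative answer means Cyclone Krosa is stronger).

56 kt

Cyclone Raymond: ΔP = 92; V ≈ 6.12 × 92^0.626 ≈ 103.77 kt.
Cyclone Krosa: ΔP = 27; V ≈ 6.12 × 27^0.626 ≈ 48.17 kt.
Difference ≈ 103.77 − 48.17 = 55.60 → 56 kt.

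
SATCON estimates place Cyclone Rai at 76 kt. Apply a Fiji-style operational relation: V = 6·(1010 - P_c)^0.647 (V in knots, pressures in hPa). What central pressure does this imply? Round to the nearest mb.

959 mb

ΔP = (V / 6)^(1/0.647) = (76/6)^1.546.
76/6 = 12.667; 12.667^1.546 ≈ 50.61 mb.
P_c = 1010 − 50.61 = 959.39 ≈ 959 mb.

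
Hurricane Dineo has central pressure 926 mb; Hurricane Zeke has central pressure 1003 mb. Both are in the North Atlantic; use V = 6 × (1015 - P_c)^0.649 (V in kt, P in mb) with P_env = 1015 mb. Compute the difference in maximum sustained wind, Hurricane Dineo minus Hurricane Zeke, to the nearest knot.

Hurricane Dineo: ΔP = 89; V ≈ 6 × 89^0.649 ≈ 110.49 kt.
Hurricane Zeke: ΔP = 12; V ≈ 6 × 12^0.649 ≈ 30.10 kt.
Difference ≈ 110.49 − 30.10 = 80.39 → 80 kt.

80 kt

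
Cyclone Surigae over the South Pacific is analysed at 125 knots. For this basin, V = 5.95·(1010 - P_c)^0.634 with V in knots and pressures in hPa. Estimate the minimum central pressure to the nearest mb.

888 mb

ΔP = (V / 5.95)^(1/0.634) = (125/5.95)^1.577.
125/5.95 = 21.008; 21.008^1.577 ≈ 121.84 mb.
P_c = 1010 − 121.84 = 888.16 ≈ 888 mb.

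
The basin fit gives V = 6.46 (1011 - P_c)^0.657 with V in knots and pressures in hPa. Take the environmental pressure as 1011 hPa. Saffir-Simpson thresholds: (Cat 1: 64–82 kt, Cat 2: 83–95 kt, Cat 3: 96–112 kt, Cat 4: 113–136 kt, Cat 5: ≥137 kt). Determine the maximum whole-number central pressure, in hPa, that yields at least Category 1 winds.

Category 1 begins at V = 64 kt.
Required ΔP = (64/6.46)^(1/0.657) = 9.907^1.522 ≈ 32.80 hPa.
P_c ≤ 1011 − 32.80 = 978.20, so the highest integer P_c is 978 hPa.

978 hPa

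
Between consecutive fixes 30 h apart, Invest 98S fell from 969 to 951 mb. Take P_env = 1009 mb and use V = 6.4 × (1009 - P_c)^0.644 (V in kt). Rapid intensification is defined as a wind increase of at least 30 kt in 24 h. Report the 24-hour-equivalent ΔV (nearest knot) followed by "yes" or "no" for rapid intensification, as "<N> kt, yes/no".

15 kt, no

V₁: ΔP = 40, V ≈ 6.4 × 40^0.644 ≈ 68.85 kt.
V₂: ΔP = 58, V ≈ 6.4 × 58^0.644 ≈ 87.46 kt.
ΔV over 30 h = 18.61 kt → 24 h equivalent = 18.61 × 24/30 ≈ 14.89 kt.
15 kt < 30 kt ⇒ not rapid intensification.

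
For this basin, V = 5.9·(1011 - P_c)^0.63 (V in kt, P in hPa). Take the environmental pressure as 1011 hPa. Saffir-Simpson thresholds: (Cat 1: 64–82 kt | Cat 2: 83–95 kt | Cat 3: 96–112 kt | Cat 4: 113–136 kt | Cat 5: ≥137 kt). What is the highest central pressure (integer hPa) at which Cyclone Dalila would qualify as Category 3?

Category 3 begins at V = 96 kt.
Required ΔP = (96/5.9)^(1/0.63) = 16.271^1.587 ≈ 83.73 hPa.
P_c ≤ 1011 − 83.73 = 927.27, so the highest integer P_c is 927 hPa.

927 hPa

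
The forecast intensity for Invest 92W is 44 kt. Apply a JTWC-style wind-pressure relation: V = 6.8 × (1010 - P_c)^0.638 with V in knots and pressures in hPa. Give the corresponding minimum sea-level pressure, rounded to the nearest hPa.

991 hPa

ΔP = (V / 6.8)^(1/0.638) = (44/6.8)^1.567.
44/6.8 = 6.471; 6.471^1.567 ≈ 18.67 hPa.
P_c = 1010 − 18.67 = 991.33 ≈ 991 hPa.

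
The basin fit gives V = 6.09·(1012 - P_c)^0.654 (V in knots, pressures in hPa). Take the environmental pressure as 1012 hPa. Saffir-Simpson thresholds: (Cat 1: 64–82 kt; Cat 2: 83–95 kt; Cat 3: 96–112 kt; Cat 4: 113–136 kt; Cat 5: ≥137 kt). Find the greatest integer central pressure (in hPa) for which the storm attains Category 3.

Category 3 begins at V = 96 kt.
Required ΔP = (96/6.09)^(1/0.654) = 15.764^1.529 ≈ 67.81 hPa.
P_c ≤ 1012 − 67.81 = 944.19, so the highest integer P_c is 944 hPa.

944 hPa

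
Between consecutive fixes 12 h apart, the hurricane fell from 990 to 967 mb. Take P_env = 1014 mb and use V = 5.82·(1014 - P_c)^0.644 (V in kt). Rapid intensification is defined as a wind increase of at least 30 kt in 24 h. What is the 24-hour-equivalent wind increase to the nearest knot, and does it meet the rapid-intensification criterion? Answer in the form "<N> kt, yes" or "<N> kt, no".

49 kt, yes

V₁: ΔP = 24, V ≈ 5.82 × 24^0.644 ≈ 45.06 kt.
V₂: ΔP = 47, V ≈ 5.82 × 47^0.644 ≈ 69.46 kt.
ΔV over 12 h = 24.40 kt → 24 h equivalent = 24.40 × 24/12 ≈ 48.80 kt.
49 kt ≥ 30 kt ⇒ rapid intensification.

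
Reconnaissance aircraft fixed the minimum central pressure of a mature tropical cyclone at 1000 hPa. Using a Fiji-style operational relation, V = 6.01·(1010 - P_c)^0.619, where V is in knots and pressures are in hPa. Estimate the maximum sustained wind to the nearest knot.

25 kt

ΔP = 1010 − 1000 = 10 hPa.
10^0.619 ≈ 4.159.
V ≈ 6.01 × 4.159 ≈ 25.0 kt.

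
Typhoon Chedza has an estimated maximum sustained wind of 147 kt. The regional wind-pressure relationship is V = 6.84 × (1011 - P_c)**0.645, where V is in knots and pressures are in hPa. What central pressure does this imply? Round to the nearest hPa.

ΔP = (V / 6.84)^(1/0.645) = (147/6.84)^1.550.
147/6.84 = 21.491; 21.491^1.550 ≈ 116.28 hPa.
P_c = 1011 − 116.28 = 894.72 ≈ 895 hPa.

895 hPa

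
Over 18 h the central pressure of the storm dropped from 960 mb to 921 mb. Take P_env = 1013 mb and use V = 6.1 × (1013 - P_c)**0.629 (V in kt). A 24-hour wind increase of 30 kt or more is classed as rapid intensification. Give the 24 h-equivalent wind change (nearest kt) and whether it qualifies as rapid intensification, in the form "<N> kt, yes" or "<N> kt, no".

V₁: ΔP = 53, V ≈ 6.1 × 53^0.629 ≈ 74.11 kt.
V₂: ΔP = 92, V ≈ 6.1 × 92^0.629 ≈ 104.85 kt.
ΔV over 18 h = 30.74 kt → 24 h equivalent = 30.74 × 24/18 ≈ 40.99 kt.
41 kt ≥ 30 kt ⇒ rapid intensification.

41 kt, yes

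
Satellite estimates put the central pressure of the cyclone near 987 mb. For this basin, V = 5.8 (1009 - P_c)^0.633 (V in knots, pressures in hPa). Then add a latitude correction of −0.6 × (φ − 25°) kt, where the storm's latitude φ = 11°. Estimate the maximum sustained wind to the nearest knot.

ΔP = 1009 − 987 = 22 mb.
22^0.633 ≈ 7.075.
V ≈ 5.8 × 7.075 ≈ 41.0 kt.
Latitude correction: −0.6 × (11 − 25) = 8.4 kt.
Corrected V ≈ 49.4 kt → 49 kt.

49 kt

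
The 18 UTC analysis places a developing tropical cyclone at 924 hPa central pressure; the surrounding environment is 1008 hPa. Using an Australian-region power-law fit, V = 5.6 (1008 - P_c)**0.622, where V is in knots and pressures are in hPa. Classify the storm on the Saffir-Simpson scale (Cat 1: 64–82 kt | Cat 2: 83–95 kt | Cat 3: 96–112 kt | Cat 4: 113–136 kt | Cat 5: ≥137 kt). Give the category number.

ΔP = 1008 − 924 = 84 hPa.
V ≈ 5.6 × 84^0.622 = 5.6 × 15.74 ≈ 88 kt.
88 kt falls in the Category 2 band.

2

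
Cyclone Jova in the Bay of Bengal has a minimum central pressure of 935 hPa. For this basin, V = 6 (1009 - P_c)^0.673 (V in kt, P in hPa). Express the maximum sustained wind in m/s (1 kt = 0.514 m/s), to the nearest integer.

ΔP = 1009 − 935 = 74 hPa.
V ≈ 6 × 74^0.673 = 6 × 18.113 ≈ 108.679 kt.
108.679 × 0.514 ≈ 55.86 m/s → 56 m/s.

56 m/s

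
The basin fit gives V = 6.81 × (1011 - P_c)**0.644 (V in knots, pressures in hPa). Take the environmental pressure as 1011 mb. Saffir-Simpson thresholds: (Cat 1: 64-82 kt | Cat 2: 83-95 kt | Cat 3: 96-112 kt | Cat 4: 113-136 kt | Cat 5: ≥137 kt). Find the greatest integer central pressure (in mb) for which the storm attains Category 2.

962 mb

Category 2 begins at V = 83 kt.
Required ΔP = (83/6.81)^(1/0.644) = 12.188^1.553 ≈ 48.55 mb.
P_c ≤ 1011 − 48.55 = 962.45, so the highest integer P_c is 962 mb.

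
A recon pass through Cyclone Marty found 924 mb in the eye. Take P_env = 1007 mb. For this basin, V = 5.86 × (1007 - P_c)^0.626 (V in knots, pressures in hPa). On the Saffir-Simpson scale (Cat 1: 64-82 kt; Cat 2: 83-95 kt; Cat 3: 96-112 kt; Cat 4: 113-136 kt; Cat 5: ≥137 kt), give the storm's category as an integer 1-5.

2

ΔP = 1007 − 924 = 83 mb.
V ≈ 5.86 × 83^0.626 = 5.86 × 15.90 ≈ 93 kt.
93 kt falls in the Category 2 band.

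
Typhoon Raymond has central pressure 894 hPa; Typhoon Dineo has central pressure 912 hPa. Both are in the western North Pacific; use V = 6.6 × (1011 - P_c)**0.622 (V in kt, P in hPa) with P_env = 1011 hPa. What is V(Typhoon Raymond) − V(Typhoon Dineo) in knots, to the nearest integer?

Typhoon Raymond: ΔP = 117; V ≈ 6.6 × 117^0.622 ≈ 127.63 kt.
Typhoon Dineo: ΔP = 99; V ≈ 6.6 × 99^0.622 ≈ 115.03 kt.
Difference ≈ 127.63 − 115.03 = 12.60 → 13 kt.

13 kt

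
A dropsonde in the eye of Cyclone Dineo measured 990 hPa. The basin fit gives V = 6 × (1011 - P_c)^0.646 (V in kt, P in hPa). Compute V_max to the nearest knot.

ΔP = 1011 − 990 = 21 hPa.
21^0.646 ≈ 7.147.
V ≈ 6 × 7.147 ≈ 42.9 kt.

43 kt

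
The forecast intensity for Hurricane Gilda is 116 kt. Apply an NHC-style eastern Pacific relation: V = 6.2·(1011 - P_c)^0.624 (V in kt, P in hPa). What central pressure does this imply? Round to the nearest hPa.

ΔP = (V / 6.2)^(1/0.624) = (116/6.2)^1.603.
116/6.2 = 18.710; 18.710^1.603 ≈ 109.29 hPa.
P_c = 1011 − 109.29 = 901.71 ≈ 902 hPa.

902 hPa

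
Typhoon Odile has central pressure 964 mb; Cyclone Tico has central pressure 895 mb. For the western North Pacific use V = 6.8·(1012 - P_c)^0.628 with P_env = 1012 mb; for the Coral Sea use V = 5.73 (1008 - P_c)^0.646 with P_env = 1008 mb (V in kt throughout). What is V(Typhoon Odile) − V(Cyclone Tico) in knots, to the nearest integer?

Typhoon Odile: ΔP = 48; V ≈ 6.8 × 48^0.628 ≈ 77.33 kt.
Cyclone Tico: ΔP = 113; V ≈ 5.73 × 113^0.646 ≈ 121.46 kt.
Difference ≈ 77.33 − 121.46 = -44.13 → -44 kt.

-44 kt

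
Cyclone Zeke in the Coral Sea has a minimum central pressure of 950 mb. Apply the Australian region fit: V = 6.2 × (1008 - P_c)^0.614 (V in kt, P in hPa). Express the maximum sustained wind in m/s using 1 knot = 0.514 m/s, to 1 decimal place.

38.6 m/s

ΔP = 1008 − 950 = 58 mb.
V ≈ 6.2 × 58^0.614 = 6.2 × 12.099 ≈ 75.013 kt.
75.013 × 0.514 ≈ 38.56 m/s → 38.6 m/s.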